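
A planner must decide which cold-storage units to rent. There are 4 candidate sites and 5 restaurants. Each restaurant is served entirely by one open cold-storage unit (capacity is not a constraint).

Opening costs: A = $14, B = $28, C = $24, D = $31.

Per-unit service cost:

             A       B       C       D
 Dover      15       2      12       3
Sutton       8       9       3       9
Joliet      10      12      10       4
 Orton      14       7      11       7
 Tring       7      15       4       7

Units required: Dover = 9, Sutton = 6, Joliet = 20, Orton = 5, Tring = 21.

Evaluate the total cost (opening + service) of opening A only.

Each restaurant is assigned to its cheapest site among the open ones.
{A}: Dover→A 15·9=135, Sutton→A 8·6=48, Joliet→A 10·20=200, Orton→A 14·5=70, Tring→A 7·21=147. Service 600; fixed 14; total 614.

Total cost: 614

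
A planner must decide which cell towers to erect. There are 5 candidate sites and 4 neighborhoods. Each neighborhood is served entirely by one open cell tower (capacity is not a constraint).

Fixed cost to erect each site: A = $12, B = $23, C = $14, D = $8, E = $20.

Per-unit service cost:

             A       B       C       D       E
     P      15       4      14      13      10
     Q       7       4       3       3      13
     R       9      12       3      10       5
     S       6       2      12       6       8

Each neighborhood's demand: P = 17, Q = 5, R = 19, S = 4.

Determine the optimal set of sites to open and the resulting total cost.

For any fixed open set, each neighborhood goes to its cheapest open site; total = fixed + service.
{B, C}: P→B 4·17=68, Q→C 3·5=15, R→C 3·19=57, S→B 2·4=8. Service 148; fixed 37; total 185.
{B, C, D}: service 148 + fixed 45 = 193
{A, B, C}: service 148 + fixed 49 = 197
{A, B, C, D, E}: service 148 + fixed 77 = 225
No other subset beats 185.

Open B and C; minimum total cost 185.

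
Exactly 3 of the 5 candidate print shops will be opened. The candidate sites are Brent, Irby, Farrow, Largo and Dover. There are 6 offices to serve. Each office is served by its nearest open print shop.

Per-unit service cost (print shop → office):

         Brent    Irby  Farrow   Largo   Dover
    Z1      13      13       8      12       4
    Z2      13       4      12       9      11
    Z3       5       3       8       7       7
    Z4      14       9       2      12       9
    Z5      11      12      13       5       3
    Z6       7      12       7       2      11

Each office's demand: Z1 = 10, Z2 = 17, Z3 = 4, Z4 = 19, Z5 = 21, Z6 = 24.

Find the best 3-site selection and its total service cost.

With exactly 3 open, each office uses its cheapest among the chosen.
{Irby, Farrow, Largo}: Z1→Farrow 8·10=80, Z2→Irby 4·17=68, Z3→Irby 3·4=12, Z4→Farrow 2·19=38, Z5→Largo 5·21=105, Z6→Largo 2·24=48. Service cost 351.
{Farrow, Largo, Dover}: service cost 370
{Irby, Farrow, Dover}: service cost 389
Among all 10 size-3 choices, {Irby, Farrow, Largo} is lowest.

Choose Irby, Farrow and Largo; total service cost 351.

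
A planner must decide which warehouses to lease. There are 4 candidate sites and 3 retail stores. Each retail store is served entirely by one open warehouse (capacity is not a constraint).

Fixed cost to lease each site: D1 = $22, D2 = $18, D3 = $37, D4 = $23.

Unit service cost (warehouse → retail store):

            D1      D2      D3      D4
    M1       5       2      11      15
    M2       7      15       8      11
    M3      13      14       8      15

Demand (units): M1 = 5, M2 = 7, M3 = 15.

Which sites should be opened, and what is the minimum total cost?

For any fixed open set, each retail store goes to its cheapest open site; total = fixed + service.
{D2, D3}: M1→D2 2·5=10, M2→D3 8·7=56, M3→D3 8·15=120. Service 186; fixed 55; total 241.
{D1, D3}: M1→D1 5·5=25, M2→D1 7·7=49, M3→D3 8·15=120. Service 194; fixed 59; total 253.
{D1, D2, D3}: M1→D2 2·5=10, M2→D1 7·7=49, M3→D3 8·15=120. Service 179; fixed 77; total 256.
{D1, D2, D3, D4}: service 179 + fixed 100 = 279
No other subset beats 241.

Open D2 and D3; minimum total cost 241.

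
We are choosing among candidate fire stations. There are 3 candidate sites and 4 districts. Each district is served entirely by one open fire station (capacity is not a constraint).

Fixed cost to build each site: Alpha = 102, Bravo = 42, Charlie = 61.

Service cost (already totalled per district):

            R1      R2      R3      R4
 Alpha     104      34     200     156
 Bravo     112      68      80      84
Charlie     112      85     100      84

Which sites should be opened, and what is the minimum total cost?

For any fixed open set, each district goes to its cheapest open site; total = fixed + service.
{Bravo}: R1→Bravo 112, R2→Bravo 68, R3→Bravo 80, R4→Bravo 84. Service 344; fixed 42; total 386.
{Charlie}: R1→Charlie 112, R2→Charlie 85, R3→Charlie 100, R4→Charlie 84. Service 381; fixed 61; total 442.
{Alpha, Bravo}: R1→Alpha 104, R2→Alpha 34, R3→Bravo 80, R4→Bravo 84. Service 302; fixed 144; total 446.
{Alpha, Bravo, Charlie}: R1→Alpha 104, R2→Alpha 34, R3→Bravo 80, R4→Bravo 84. Service 302; fixed 205; total 507.
No other subset beats 386.

Open Bravo only; minimum total cost 386.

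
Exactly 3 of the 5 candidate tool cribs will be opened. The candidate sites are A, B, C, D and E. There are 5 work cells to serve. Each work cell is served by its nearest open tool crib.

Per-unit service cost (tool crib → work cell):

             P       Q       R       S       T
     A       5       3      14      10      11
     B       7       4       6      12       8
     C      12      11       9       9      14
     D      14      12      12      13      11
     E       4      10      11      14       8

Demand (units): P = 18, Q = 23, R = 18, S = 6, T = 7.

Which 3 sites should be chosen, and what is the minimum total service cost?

With exactly 3 open, each work cell uses its cheapest among the chosen.
{A, B, E}: P→E 4·18=72, Q→A 3·23=69, R→B 6·18=108, S→A 10·6=60, T→B 8·7=56. Service cost 365.
{A, B, C}: service cost 377
{B, C, E}: service cost 382
Among all 10 size-3 choices, {A, B, E} is lowest.

Choose A, B and E; total service cost 365.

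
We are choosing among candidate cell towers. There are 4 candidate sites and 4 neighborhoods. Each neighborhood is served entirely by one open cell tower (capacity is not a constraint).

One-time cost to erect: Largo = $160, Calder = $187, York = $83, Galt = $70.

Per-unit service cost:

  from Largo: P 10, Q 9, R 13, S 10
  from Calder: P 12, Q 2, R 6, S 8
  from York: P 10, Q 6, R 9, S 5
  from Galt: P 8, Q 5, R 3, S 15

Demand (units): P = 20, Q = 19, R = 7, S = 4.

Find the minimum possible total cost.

Minimum total cost: 406

For any fixed open set, each neighborhood goes to its cheapest open site; total = fixed + service.
{Galt}: P→Galt 8·20=160, Q→Galt 5·19=95, R→Galt 3·7=21, S→Galt 15·4=60. Service 336; fixed 70; total 406.
{York, Galt}: P→Galt 8·20=160, Q→Galt 5·19=95, R→Galt 3·7=21, S→York 5·4=20. Service 296; fixed 153; total 449.
{York}: P→York 10·20=200, Q→York 6·19=114, R→York 9·7=63, S→York 5·4=20. Service 397; fixed 83; total 480.
{Largo, Calder, York, Galt}: service 239 + fixed 500 = 739
No other subset beats 406.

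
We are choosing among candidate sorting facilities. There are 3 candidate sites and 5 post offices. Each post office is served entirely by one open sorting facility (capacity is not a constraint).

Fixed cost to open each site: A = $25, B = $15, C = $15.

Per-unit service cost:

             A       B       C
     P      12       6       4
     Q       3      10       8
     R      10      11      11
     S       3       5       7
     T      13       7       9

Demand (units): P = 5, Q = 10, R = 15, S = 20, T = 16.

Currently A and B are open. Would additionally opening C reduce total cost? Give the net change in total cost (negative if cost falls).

Current service cost with {A, B}: 382.
Adding C: each post office re-picks its cheapest; new service cost 372, saving 10.
Extra fixed cost: 15. Net change = 15 − 10 = 5.
(Totals: 422 → 427.)

No — net change +5 (cost rises by 5).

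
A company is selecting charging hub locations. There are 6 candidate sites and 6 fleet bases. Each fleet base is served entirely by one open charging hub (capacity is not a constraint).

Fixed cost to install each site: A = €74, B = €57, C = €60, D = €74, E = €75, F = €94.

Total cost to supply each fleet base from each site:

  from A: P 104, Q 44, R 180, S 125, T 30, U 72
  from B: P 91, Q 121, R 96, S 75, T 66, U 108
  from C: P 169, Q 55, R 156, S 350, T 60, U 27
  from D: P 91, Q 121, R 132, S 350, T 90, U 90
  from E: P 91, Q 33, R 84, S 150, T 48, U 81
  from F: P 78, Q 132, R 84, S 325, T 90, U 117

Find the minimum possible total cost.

For any fixed open set, each fleet base goes to its cheapest open site; total = fixed + service.
{B, C}: P→B 91, Q→C 55, R→B 96, S→B 75, T→C 60, U→C 27. Service 404; fixed 117; total 521.
{A, B}: service 408 + fixed 131 = 539
{B, E}: service 412 + fixed 132 = 544
{A, B, C, D, E, F}: P→F 78, Q→E 33, R→E 84, S→B 75, T→A 30, U→C 27. Service 327; fixed 434; total 761.
No other subset beats 521.

Minimum total cost: 521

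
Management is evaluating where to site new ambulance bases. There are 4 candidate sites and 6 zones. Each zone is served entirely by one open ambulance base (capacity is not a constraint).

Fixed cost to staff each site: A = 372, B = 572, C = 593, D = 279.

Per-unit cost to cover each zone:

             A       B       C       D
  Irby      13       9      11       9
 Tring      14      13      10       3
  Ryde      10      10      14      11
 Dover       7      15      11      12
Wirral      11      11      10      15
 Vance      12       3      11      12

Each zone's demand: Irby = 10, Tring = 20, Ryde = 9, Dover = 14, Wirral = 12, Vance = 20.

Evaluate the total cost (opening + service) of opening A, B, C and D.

Total cost: 2334

Each zone is assigned to its cheapest site among the open ones.
{A, B, C, D}: Irby→B 9·10=90, Tring→D 3·20=60, Ryde→A 10·9=90, Dover→A 7·14=98, Wirral→C 10·12=120, Vance→B 3·20=60. Service 518; fixed 1816; total 2334.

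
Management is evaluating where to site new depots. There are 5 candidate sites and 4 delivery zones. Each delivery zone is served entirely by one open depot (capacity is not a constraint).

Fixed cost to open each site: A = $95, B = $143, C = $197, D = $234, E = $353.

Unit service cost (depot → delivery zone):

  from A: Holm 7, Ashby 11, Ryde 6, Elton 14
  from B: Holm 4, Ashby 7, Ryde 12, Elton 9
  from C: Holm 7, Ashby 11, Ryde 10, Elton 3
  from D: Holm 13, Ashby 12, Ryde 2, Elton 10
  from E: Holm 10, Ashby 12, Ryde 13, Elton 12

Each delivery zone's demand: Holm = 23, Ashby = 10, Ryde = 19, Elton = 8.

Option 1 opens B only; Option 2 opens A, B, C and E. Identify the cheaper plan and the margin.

Option 1 is cheaper by 483.

Option 1: {B}: Holm→B 4·23=92, Ashby→B 7·10=70, Ryde→B 12·19=228, Elton→B 9·8=72. Service 462; fixed 143; total 605.
Option 2: {A, B, C, E}: Holm→B 4·23=92, Ashby→B 7·10=70, Ryde→A 6·19=114, Elton→C 3·8=24. Service 300; fixed 788; total 1088.
Difference: |605 − 1088| = 483.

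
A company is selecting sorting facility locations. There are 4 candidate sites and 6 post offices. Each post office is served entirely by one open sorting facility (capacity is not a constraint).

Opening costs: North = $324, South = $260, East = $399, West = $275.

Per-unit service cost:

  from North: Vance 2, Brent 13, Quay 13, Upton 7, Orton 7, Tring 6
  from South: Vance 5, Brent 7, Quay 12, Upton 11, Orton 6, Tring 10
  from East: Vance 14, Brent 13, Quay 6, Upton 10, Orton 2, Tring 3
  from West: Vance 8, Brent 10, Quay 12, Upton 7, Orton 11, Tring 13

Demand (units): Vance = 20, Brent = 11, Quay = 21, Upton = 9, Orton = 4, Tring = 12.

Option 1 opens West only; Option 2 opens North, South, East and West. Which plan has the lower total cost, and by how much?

Option 1 is cheaper by 548.

Option 1: {West}: Vance→West 8·20=160, Brent→West 10·11=110, Quay→West 12·21=252, Upton→West 7·9=63, Orton→West 11·4=44, Tring→West 13·12=156. Service 785; fixed 275; total 1060.
Option 2: {North, South, East, West}: Vance→North 2·20=40, Brent→South 7·11=77, Quay→East 6·21=126, Upton→North 7·9=63, Orton→East 2·4=8, Tring→East 3·12=36. Service 350; fixed 1258; total 1608.
Difference: |1060 − 1608| = 548.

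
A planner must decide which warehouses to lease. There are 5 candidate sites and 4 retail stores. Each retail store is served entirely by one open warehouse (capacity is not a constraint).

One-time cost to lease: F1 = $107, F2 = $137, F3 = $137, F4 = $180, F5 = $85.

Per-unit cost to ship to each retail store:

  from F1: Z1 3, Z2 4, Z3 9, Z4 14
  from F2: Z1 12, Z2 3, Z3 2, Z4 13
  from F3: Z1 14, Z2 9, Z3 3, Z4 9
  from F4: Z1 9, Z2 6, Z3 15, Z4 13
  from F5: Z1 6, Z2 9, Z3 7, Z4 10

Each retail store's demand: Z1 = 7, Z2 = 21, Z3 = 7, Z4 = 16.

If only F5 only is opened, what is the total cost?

Total cost: 525

Each retail store is assigned to its cheapest site among the open ones.
{F5}: Z1→F5 6·7=42, Z2→F5 9·21=189, Z3→F5 7·7=49, Z4→F5 10·16=160. Service 440; fixed 85; total 525.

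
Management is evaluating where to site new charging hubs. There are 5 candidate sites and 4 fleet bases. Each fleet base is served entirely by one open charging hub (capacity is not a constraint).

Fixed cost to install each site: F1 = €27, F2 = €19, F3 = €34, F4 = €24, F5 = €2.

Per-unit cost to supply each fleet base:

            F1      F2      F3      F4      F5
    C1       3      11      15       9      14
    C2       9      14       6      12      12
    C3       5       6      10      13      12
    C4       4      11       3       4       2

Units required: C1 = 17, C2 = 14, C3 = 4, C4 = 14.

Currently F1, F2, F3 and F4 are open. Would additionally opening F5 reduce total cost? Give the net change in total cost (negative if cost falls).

Current service cost with {F1, F2, F3, F4}: 197.
Adding F5: each fleet base re-picks its cheapest; new service cost 183, saving 14.
Extra fixed cost: 2. Net change = 2 − 14 = -12.
(Totals: 301 → 289.)

Yes — net change −12 (cost falls by 12).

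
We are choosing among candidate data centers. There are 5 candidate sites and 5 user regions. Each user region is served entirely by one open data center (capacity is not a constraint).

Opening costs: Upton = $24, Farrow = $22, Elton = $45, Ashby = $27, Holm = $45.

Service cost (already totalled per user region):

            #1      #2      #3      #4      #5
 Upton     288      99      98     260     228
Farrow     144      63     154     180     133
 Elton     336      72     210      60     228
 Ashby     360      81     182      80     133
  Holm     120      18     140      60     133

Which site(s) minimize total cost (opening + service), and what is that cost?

For any fixed open set, each user region goes to its cheapest open site; total = fixed + service.
{Upton, Holm}: #1→Holm 120, #2→Holm 18, #3→Upton 98, #4→Holm 60, #5→Holm 133. Service 429; fixed 69; total 498.
{Holm}: #1→Holm 120, #2→Holm 18, #3→Holm 140, #4→Holm 60, #5→Holm 133. Service 471; fixed 45; total 516.
{Upton, Farrow, Holm}: service 429 + fixed 91 = 520
{Upton, Farrow, Elton, Ashby, Holm}: service 429 + fixed 163 = 592
No other subset beats 498.

Open Upton and Holm; minimum total cost 498.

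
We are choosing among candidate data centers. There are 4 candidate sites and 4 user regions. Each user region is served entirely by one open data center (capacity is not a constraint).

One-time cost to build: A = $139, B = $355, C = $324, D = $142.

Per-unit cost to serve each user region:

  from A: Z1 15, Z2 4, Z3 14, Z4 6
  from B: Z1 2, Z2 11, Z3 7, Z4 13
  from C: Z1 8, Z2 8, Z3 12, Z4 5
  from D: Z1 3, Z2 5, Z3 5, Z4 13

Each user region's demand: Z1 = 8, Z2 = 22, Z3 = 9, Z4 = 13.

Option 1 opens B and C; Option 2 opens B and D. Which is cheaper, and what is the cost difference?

Option 2 is cheaper by 162.

Option 1: {B, C}: Z1→B 2·8=16, Z2→C 8·22=176, Z3→B 7·9=63, Z4→C 5·13=65. Service 320; fixed 679; total 999.
Option 2: {B, D}: Z1→B 2·8=16, Z2→D 5·22=110, Z3→D 5·9=45, Z4→B 13·13=169. Service 340; fixed 497; total 837.
Difference: |999 − 837| = 162.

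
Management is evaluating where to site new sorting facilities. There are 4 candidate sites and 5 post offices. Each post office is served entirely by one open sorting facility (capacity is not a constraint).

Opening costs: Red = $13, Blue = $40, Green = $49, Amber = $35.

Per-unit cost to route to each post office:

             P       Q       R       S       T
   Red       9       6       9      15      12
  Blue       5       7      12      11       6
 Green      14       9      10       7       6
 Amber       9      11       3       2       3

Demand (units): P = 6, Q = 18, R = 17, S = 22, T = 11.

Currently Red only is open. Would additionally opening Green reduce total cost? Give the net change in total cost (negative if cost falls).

Current service cost with {Red}: 777.
Adding Green: each post office re-picks its cheapest; new service cost 535, saving 242.
Extra fixed cost: 49. Net change = 49 − 242 = -193.
(Totals: 790 → 597.)

Yes — net change −193 (cost falls by 193).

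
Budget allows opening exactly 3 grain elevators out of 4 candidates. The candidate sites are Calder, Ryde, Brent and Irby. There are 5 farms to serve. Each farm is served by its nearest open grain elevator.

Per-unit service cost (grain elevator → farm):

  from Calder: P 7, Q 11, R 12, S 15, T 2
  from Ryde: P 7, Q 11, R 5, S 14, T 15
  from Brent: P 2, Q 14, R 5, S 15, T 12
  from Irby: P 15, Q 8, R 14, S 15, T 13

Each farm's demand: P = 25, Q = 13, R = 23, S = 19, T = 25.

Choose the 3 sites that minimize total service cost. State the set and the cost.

With exactly 3 open, each farm uses its cheapest among the chosen.
{Calder, Brent, Irby}: P→Brent 2·25=50, Q→Irby 8·13=104, R→Brent 5·23=115, S→Calder 15·19=285, T→Calder 2·25=50. Service cost 604.
{Calder, Ryde, Brent}: service cost 624
{Calder, Ryde, Irby}: service cost 710
Among all 4 size-3 choices, {Calder, Brent, Irby} is lowest.

Choose Calder, Brent and Irby; total service cost 604.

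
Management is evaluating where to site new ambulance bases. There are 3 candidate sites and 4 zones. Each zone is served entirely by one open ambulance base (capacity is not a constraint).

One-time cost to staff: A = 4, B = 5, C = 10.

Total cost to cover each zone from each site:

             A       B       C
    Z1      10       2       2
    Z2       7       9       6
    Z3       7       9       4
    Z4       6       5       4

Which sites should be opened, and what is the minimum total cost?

Open C only; minimum total cost 26.

For any fixed open set, each zone goes to its cheapest open site; total = fixed + service.
{C}: Z1→C 2, Z2→C 6, Z3→C 4, Z4→C 4. Service 16; fixed 10; total 26.
{A, B}: Z1→B 2, Z2→A 7, Z3→A 7, Z4→B 5. Service 21; fixed 9; total 30.
{A, C}: Z1→C 2, Z2→C 6, Z3→C 4, Z4→C 4. Service 16; fixed 14; total 30.
{A, B, C}: service 16 + fixed 19 = 35
No other subset beats 26.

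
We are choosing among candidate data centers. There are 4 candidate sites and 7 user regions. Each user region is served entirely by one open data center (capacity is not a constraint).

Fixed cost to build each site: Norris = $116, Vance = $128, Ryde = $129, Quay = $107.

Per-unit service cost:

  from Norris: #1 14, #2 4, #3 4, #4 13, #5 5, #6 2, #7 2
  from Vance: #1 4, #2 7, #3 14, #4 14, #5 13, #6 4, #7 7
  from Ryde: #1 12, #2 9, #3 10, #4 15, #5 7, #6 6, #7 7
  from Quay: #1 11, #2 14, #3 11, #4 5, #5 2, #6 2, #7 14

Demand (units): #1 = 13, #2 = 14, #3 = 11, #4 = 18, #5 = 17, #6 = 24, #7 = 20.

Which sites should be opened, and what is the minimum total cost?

For any fixed open set, each user region goes to its cheapest open site; total = fixed + service.
{Norris, Quay}: #1→Quay 11·13=143, #2→Norris 4·14=56, #3→Norris 4·11=44, #4→Quay 5·18=90, #5→Quay 2·17=34, #6→Norris 2·24=48, #7→Norris 2·20=40. Service 455; fixed 223; total 678.
{Norris, Vance, Quay}: service 364 + fixed 351 = 715
{Norris, Vance}: service 559 + fixed 244 = 803
{Norris, Vance, Ryde, Quay}: service 364 + fixed 480 = 844
No other subset beats 678.

Open Norris and Quay; minimum total cost 678.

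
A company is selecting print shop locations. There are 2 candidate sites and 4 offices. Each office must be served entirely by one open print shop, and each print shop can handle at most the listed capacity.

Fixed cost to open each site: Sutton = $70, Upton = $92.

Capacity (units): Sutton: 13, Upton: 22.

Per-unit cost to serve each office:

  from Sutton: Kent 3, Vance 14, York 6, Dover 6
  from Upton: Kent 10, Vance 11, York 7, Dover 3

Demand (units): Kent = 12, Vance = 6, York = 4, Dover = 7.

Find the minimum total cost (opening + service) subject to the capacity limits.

Minimum total cost: 313

Open {Sutton, Upton}: Kent→Sutton 3·12=36, Vance→Upton 11·6=66, York→Upton 7·4=28, Dover→Upton 3·7=21.
Loads: Sutton carries 12/13, Upton carries 17/22. Service 151; fixed 162; total 313.
Next best feasible plan costs 411.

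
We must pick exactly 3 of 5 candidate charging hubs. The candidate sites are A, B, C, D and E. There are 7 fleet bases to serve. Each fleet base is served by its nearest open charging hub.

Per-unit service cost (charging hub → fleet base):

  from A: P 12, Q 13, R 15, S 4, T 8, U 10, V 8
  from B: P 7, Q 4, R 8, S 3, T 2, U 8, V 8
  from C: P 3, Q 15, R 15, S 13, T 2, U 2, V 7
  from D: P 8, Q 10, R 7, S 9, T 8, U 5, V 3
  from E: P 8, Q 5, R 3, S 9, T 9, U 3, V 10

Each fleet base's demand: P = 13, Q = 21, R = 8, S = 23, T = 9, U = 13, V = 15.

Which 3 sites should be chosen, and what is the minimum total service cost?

With exactly 3 open, each fleet base uses its cheapest among the chosen.
{B, C, D}: P→C 3·13=39, Q→B 4·21=84, R→D 7·8=56, S→B 3·23=69, T→B 2·9=18, U→C 2·13=26, V→D 3·15=45. Service cost 337.
{B, C, E}: service cost 365
{B, D, E}: service cost 370
Among all 10 size-3 choices, {B, C, D} is lowest.

Choose B, C and D; total service cost 337.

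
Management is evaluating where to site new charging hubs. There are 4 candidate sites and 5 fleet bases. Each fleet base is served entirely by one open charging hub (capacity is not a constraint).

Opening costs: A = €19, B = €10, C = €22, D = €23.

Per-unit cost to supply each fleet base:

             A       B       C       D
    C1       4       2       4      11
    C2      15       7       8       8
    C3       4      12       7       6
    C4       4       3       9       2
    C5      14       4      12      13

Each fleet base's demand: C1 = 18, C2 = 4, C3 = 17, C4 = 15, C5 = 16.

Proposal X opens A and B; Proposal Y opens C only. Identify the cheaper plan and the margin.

Proposal X is cheaper by 302.

Proposal X: {A, B}: C1→B 2·18=36, C2→B 7·4=28, C3→A 4·17=68, C4→B 3·15=45, C5→B 4·16=64. Service 241; fixed 29; total 270.
Proposal Y: {C}: C1→C 4·18=72, C2→C 8·4=32, C3→C 7·17=119, C4→C 9·15=135, C5→C 12·16=192. Service 550; fixed 22; total 572.
Difference: |270 − 572| = 302.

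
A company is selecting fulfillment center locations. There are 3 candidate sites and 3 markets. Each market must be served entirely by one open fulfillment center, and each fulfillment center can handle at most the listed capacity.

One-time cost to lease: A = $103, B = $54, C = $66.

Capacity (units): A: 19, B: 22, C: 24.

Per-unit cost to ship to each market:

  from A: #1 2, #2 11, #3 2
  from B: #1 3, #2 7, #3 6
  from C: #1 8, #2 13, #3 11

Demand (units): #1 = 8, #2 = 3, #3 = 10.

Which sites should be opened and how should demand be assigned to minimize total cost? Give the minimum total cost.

Open {B}: #1→B 3·8=24, #2→B 7·3=21, #3→B 6·10=60.
Loads: B carries 21/22. Service 105; fixed 54; total 159.
Next best feasible plan costs 214.

Minimum total cost: 159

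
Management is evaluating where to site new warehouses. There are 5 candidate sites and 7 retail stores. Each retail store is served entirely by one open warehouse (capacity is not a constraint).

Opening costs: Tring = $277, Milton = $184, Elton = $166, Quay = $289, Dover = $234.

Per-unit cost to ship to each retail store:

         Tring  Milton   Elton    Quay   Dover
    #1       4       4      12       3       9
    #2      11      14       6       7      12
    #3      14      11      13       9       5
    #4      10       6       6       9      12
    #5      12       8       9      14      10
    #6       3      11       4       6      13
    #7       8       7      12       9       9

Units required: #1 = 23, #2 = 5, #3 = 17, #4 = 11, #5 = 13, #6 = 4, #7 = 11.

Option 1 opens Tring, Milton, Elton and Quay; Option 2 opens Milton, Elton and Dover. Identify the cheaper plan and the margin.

Option 2 is cheaper by 373.

Option 1: {Tring, Milton, Elton, Quay}: #1→Quay 3·23=69, #2→Elton 6·5=30, #3→Quay 9·17=153, #4→Milton 6·11=66, #5→Milton 8·13=104, #6→Tring 3·4=12, #7→Milton 7·11=77. Service 511; fixed 916; total 1427.
Option 2: {Milton, Elton, Dover}: #1→Milton 4·23=92, #2→Elton 6·5=30, #3→Dover 5·17=85, #4→Milton 6·11=66, #5→Milton 8·13=104, #6→Elton 4·4=16, #7→Milton 7·11=77. Service 470; fixed 584; total 1054.
Difference: |1427 − 1054| = 373.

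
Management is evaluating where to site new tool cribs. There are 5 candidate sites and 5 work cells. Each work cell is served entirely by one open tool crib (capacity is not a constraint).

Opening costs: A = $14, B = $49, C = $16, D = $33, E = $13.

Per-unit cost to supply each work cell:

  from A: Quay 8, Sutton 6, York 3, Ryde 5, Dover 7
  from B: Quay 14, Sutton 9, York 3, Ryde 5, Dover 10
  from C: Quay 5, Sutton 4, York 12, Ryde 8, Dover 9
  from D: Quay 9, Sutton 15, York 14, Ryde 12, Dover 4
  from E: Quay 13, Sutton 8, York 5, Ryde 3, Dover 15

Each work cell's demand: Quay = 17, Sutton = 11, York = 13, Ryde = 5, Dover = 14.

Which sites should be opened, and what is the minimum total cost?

Open A, C and D; minimum total cost 312.

For any fixed open set, each work cell goes to its cheapest open site; total = fixed + service.
{A, C, D}: Quay→C 5·17=85, Sutton→C 4·11=44, York→A 3·13=39, Ryde→A 5·5=25, Dover→D 4·14=56. Service 249; fixed 63; total 312.
{A, C, D, E}: service 239 + fixed 76 = 315
{A, C}: Quay→C 5·17=85, Sutton→C 4·11=44, York→A 3·13=39, Ryde→A 5·5=25, Dover→A 7·14=98. Service 291; fixed 30; total 321.
{A, B, C, D, E}: service 239 + fixed 125 = 364
No other subset beats 312.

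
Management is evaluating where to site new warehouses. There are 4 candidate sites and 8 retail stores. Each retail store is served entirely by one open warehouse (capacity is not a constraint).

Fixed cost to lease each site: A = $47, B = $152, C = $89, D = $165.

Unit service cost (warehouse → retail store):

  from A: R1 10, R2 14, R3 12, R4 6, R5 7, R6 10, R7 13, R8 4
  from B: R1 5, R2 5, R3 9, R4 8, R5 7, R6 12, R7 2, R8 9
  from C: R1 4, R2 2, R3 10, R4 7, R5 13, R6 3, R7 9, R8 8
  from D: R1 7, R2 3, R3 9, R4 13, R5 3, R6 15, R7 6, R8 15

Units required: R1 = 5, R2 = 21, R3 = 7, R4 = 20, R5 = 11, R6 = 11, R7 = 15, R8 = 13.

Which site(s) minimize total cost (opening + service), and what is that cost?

Open A and C; minimum total cost 685.

For any fixed open set, each retail store goes to its cheapest open site; total = fixed + service.
{A, C}: R1→C 4·5=20, R2→C 2·21=42, R3→C 10·7=70, R4→A 6·20=120, R5→A 7·11=77, R6→C 3·11=33, R7→C 9·15=135, R8→A 4·13=52. Service 549; fixed 136; total 685.
{A, B, C}: service 437 + fixed 288 = 725
{B, C}: service 509 + fixed 241 = 750
{A, B, C, D}: service 393 + fixed 453 = 846
No other subset beats 685.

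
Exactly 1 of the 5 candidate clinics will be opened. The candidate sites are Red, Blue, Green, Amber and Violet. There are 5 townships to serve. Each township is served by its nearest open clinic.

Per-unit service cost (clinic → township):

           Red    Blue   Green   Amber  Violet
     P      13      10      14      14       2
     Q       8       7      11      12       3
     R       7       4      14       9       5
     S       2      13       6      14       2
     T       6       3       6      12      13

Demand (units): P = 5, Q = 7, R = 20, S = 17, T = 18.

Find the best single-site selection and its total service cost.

Choose Violet only; total service cost 399.

With exactly 1 open, each township uses its cheapest among the chosen.
{Violet}: P→Violet 2·5=10, Q→Violet 3·7=21, R→Violet 5·20=100, S→Violet 2·17=34, T→Violet 13·18=234. Service cost 399.
{Red}: service cost 403
{Blue}: service cost 454
Among all 5 size-1 choices, {Violet} is lowest.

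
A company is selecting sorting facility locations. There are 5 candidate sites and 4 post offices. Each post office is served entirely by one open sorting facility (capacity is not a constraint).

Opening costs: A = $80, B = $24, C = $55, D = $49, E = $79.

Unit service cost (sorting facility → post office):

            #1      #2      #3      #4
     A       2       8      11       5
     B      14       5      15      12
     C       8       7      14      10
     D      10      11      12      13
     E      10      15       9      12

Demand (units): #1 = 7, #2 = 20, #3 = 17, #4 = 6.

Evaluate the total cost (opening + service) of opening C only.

Total cost: 549

Each post office is assigned to its cheapest site among the open ones.
{C}: #1→C 8·7=56, #2→C 7·20=140, #3→C 14·17=238, #4→C 10·6=60. Service 494; fixed 55; total 549.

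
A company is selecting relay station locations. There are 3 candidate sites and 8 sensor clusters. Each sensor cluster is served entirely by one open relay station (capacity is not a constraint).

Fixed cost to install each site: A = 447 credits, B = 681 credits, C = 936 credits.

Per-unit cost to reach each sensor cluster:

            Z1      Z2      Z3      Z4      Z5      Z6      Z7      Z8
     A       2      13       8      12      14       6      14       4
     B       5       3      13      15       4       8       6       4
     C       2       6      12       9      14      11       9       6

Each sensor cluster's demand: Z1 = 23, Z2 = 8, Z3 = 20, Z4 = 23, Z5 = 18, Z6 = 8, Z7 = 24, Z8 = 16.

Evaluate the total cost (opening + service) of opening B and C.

Each sensor cluster is assigned to its cheapest site among the open ones.
{B, C}: Z1→C 2·23=46, Z2→B 3·8=24, Z3→C 12·20=240, Z4→C 9·23=207, Z5→B 4·18=72, Z6→B 8·8=64, Z7→B 6·24=144, Z8→B 4·16=64. Service 861; fixed 1617; total 2478.

Total cost: 2478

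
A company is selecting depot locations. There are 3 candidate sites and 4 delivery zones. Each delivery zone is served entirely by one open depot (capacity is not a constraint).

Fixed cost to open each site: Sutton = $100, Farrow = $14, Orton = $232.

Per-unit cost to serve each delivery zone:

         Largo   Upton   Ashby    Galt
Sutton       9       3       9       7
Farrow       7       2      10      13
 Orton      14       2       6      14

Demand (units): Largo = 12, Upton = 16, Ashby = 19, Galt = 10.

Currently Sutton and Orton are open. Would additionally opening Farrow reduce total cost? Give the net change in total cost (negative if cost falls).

Yes — net change −10 (cost falls by 10).

Current service cost with {Sutton, Orton}: 324.
Adding Farrow: each delivery zone re-picks its cheapest; new service cost 300, saving 24.
Extra fixed cost: 14. Net change = 14 − 24 = -10.
(Totals: 656 → 646.)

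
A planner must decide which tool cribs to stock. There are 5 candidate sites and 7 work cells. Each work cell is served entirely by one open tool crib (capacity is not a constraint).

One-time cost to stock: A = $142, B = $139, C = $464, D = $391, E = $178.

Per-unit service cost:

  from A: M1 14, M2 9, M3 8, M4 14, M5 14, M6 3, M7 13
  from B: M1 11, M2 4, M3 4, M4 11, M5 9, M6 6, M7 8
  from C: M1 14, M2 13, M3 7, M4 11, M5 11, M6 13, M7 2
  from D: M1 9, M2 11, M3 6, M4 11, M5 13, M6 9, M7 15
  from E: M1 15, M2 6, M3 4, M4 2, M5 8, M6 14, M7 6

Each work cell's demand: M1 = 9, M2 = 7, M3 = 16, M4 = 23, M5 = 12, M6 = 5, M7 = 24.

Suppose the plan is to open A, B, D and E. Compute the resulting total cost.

Each work cell is assigned to its cheapest site among the open ones.
{A, B, D, E}: M1→D 9·9=81, M2→B 4·7=28, M3→B 4·16=64, M4→E 2·23=46, M5→E 8·12=96, M6→A 3·5=15, M7→E 6·24=144. Service 474; fixed 850; total 1324.

Total cost: 1324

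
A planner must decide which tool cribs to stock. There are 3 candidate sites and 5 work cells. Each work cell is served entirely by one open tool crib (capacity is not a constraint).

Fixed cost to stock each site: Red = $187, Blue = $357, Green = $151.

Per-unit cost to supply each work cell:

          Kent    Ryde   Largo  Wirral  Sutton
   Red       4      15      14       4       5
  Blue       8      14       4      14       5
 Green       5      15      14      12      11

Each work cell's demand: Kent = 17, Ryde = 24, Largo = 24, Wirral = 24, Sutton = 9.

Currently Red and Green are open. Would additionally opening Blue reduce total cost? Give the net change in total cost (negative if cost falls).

Current service cost with {Red, Green}: 905.
Adding Blue: each work cell re-picks its cheapest; new service cost 641, saving 264.
Extra fixed cost: 357. Net change = 357 − 264 = 93.
(Totals: 1243 → 1336.)

No — net change +93 (cost rises by 93).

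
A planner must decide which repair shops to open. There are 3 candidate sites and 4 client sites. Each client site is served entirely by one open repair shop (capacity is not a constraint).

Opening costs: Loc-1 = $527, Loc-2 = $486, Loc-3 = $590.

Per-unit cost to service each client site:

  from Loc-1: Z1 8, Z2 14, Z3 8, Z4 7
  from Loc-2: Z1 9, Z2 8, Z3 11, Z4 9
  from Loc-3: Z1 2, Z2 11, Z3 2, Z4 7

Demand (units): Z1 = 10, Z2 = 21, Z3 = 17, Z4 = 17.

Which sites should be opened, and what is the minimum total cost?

Open Loc-3 only; minimum total cost 994.

For any fixed open set, each client site goes to its cheapest open site; total = fixed + service.
{Loc-3}: Z1→Loc-3 2·10=20, Z2→Loc-3 11·21=231, Z3→Loc-3 2·17=34, Z4→Loc-3 7·17=119. Service 404; fixed 590; total 994.
{Loc-2}: Z1→Loc-2 9·10=90, Z2→Loc-2 8·21=168, Z3→Loc-2 11·17=187, Z4→Loc-2 9·17=153. Service 598; fixed 486; total 1084.
{Loc-1}: Z1→Loc-1 8·10=80, Z2→Loc-1 14·21=294, Z3→Loc-1 8·17=136, Z4→Loc-1 7·17=119. Service 629; fixed 527; total 1156.
{Loc-1, Loc-2, Loc-3}: service 341 + fixed 1603 = 1944
No other subset beats 994.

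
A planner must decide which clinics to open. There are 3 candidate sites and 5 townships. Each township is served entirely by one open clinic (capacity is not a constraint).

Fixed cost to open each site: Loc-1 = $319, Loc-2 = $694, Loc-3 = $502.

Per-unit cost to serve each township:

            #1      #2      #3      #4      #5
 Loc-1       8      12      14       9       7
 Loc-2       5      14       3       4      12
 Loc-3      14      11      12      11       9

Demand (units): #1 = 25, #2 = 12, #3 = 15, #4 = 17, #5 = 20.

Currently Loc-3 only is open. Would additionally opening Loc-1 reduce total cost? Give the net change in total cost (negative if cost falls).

No — net change +95 (cost rises by 95).

Current service cost with {Loc-3}: 1029.
Adding Loc-1: each township re-picks its cheapest; new service cost 805, saving 224.
Extra fixed cost: 319. Net change = 319 − 224 = 95.
(Totals: 1531 → 1626.)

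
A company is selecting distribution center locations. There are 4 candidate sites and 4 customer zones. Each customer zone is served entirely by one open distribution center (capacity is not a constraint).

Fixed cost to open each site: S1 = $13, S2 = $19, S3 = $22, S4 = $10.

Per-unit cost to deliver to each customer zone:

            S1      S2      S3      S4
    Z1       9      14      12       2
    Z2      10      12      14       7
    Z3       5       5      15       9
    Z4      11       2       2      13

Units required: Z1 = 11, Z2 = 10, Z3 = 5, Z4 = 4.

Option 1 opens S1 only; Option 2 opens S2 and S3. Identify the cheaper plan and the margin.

Option 1: {S1}: Z1→S1 9·11=99, Z2→S1 10·10=100, Z3→S1 5·5=25, Z4→S1 11·4=44. Service 268; fixed 13; total 281.
Option 2: {S2, S3}: Z1→S3 12·11=132, Z2→S2 12·10=120, Z3→S2 5·5=25, Z4→S2 2·4=8. Service 285; fixed 41; total 326.
Difference: |281 − 326| = 45.

Option 1 is cheaper by 45.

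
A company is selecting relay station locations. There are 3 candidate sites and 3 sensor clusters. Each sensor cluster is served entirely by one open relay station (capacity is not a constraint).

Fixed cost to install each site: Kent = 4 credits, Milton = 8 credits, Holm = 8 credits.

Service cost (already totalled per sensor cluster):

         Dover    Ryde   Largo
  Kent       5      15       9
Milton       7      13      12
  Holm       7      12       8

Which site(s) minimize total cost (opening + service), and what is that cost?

Open Kent only; minimum total cost 33.

For any fixed open set, each sensor cluster goes to its cheapest open site; total = fixed + service.
{Kent}: Dover→Kent 5, Ryde→Kent 15, Largo→Kent 9. Service 29; fixed 4; total 33.
{Holm}: service 27 + fixed 8 = 35
{Kent, Holm}: service 25 + fixed 12 = 37
{Kent, Milton, Holm}: Dover→Kent 5, Ryde→Holm 12, Largo→Holm 8. Service 25; fixed 20; total 45.
No other subset beats 33.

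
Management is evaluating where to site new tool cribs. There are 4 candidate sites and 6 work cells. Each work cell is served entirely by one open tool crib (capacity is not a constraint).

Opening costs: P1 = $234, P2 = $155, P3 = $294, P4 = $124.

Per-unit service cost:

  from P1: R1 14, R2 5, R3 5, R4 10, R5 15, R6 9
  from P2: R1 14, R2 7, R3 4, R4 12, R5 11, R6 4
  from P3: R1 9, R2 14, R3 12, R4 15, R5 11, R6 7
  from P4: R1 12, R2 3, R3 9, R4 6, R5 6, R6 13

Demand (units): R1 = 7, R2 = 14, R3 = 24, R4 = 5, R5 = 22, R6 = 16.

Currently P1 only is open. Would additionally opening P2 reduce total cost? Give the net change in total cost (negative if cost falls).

Current service cost with {P1}: 812.
Adding P2: each work cell re-picks its cheapest; new service cost 620, saving 192.
Extra fixed cost: 155. Net change = 155 − 192 = -37.
(Totals: 1046 → 1009.)

Yes — net change −37 (cost falls by 37).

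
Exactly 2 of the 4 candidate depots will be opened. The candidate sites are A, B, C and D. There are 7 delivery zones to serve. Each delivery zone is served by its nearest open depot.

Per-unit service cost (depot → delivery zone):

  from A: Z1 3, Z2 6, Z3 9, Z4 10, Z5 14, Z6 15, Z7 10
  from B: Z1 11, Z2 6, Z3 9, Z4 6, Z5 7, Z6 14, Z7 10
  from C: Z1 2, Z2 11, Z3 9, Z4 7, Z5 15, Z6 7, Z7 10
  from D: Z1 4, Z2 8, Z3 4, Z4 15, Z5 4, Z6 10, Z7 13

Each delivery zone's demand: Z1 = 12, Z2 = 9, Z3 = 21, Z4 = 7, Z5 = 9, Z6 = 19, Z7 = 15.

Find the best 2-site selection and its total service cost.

Choose C and D; total service cost 548.

With exactly 2 open, each delivery zone uses its cheapest among the chosen.
{C, D}: Z1→C 2·12=24, Z2→D 8·9=72, Z3→D 4·21=84, Z4→C 7·7=49, Z5→D 4·9=36, Z6→C 7·19=133, Z7→C 10·15=150. Service cost 548.
{B, D}: service cost 604
{A, D}: service cost 620
Among all 6 size-2 choices, {C, D} is lowest.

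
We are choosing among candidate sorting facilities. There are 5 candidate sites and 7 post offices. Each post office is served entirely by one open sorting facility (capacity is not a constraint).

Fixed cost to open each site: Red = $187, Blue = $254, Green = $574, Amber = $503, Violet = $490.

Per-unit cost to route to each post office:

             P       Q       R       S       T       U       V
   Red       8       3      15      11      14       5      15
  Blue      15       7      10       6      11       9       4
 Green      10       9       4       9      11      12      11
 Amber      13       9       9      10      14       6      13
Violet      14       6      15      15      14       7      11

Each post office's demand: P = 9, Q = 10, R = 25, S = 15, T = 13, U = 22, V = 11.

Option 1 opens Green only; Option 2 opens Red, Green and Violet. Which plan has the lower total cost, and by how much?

Option 1: {Green}: P→Green 10·9=90, Q→Green 9·10=90, R→Green 4·25=100, S→Green 9·15=135, T→Green 11·13=143, U→Green 12·22=264, V→Green 11·11=121. Service 943; fixed 574; total 1517.
Option 2: {Red, Green, Violet}: P→Red 8·9=72, Q→Red 3·10=30, R→Green 4·25=100, S→Green 9·15=135, T→Green 11·13=143, U→Red 5·22=110, V→Green 11·11=121. Service 711; fixed 1251; total 1962.
Difference: |1517 − 1962| = 445.

Option 1 is cheaper by 445.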